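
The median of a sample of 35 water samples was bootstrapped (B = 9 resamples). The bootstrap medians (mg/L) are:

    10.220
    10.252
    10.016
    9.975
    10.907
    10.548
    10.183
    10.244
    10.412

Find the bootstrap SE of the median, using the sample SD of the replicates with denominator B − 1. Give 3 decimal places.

Bootstrap SE is the standard deviation of the 9 replicate medians.
Mean of replicates: (10.220 + 10.252 + 10.016 + 9.975 + 10.907 + 10.548 + 10.183 + 10.244 + 10.412) / 9 = 92.7570 / 9 = 10.3063
Sum of squared deviations: (−0.0863)² + (−0.0543)² + (−0.2903)² + (−0.3313)² + (+0.6007)² + (+0.2417)² + (−0.1233)² + (−0.0623)² + (+0.1057)² = 0.6539
Variance = 0.6539 / 8 = 0.0817
SE* = √0.0817

SE* = 0.286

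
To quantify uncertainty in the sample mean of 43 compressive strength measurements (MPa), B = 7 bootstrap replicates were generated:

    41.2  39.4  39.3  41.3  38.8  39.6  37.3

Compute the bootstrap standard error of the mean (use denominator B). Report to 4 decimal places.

SE* = 1.2816

Bootstrap SE is the standard deviation of the 7 replicate means.
Mean of replicates: (41.2 + 39.4 + 39.3 + 41.3 + 38.8 + 39.6 + 37.3) / 7 = 276.90000 / 7 = 39.55714
Sum of squared deviations: (+1.64286)² + (−0.15714)² + (−0.25714)² + (+1.74286)² + (−0.75714)² + (+0.04286)² + (−2.25714)² = 11.49714
Variance = 11.49714 / 7 = 1.64245
SE* = √1.64245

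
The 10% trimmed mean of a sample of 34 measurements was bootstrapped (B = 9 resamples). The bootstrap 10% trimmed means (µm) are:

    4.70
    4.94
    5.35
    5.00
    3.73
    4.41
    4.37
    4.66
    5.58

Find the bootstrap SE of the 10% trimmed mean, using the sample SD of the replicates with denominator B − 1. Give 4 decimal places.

SE* = 0.5544

Bootstrap SE is the standard deviation of the 9 replicate 10% trimmed means.
Mean of replicates: (4.70 + 4.94 + 5.35 + 5.00 + 3.73 + 4.41 + 4.37 + 4.66 + 5.58) / 9 = 42.74000 / 9 = 4.74889
Sum of squared deviations: (−0.04889)² + (+0.19111)² + (+0.60111)² + (+0.25111)² + (−1.01889)² + (−0.33889)² + (−0.37889)² + (−0.08889)² + (+0.83111)² = 2.45849
Variance = 2.45849 / 8 = 0.30731
SE* = √0.30731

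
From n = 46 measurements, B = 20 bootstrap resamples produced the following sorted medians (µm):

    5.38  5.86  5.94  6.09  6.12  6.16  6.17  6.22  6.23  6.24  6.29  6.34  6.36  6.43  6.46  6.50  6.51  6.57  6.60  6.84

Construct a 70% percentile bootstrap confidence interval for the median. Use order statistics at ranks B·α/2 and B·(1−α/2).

(5.94, 6.51)

α = 0.30; lower rank = 20 × 0.150 = 3; upper rank = 20 × 0.850 = 17.
The 3rd smallest replicate is 5.94; the 17th is 6.51.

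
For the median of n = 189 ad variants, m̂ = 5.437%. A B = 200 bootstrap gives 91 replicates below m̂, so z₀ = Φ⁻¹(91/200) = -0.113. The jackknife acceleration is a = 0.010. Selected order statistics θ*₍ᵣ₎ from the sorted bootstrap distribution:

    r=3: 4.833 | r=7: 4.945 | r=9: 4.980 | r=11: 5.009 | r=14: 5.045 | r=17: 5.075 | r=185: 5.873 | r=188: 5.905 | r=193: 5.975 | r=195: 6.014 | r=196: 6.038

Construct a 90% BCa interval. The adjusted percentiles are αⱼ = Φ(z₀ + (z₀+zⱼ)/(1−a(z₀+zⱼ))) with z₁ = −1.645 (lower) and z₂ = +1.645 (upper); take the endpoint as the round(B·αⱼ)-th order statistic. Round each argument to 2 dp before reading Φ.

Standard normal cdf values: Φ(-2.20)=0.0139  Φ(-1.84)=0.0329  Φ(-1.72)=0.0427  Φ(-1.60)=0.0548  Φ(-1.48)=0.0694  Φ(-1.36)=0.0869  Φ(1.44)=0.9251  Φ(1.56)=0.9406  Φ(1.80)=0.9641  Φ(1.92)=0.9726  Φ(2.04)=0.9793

(4.945, 5.873)

Lower: z₀ + z₁ = -0.113 + (-1.645) = -1.758; 1 − a(z₀+z₁) = 1 − (0.010)(-1.758) = 1.0176; argument = -0.113 + (-1.758)/1.0176 = -1.8406 → -1.84.
α₁ = Φ(-1.84) = 0.0329; rank = round(200 × 0.0329) = 7; θ*₍7₎ = 4.945.
Upper: z₀ + z₂ = 1.532; 1 − a(z₀+z₂) = 0.9847; argument = 1.4428 → 1.44; α₂ = 0.9251; rank = 185; θ*₍185₎ = 5.873.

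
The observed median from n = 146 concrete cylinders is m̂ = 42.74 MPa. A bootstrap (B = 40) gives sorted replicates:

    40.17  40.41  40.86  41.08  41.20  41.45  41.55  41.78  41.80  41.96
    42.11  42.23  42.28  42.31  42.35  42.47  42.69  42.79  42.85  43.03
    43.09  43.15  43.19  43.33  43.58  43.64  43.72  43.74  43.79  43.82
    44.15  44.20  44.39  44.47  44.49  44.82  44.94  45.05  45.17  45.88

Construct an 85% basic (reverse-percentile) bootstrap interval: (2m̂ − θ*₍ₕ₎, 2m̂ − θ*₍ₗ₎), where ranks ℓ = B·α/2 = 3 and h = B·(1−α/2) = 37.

Percentile endpoints at ranks 3 and 37: θ*₍3₎ = 40.86, θ*₍37₎ = 44.94.
Basic interval reflects these around m̂:
  lower = 2 × 42.74 − 44.94 = 40.54
  upper = 2 × 42.74 − 40.86 = 44.62

(40.54, 44.62)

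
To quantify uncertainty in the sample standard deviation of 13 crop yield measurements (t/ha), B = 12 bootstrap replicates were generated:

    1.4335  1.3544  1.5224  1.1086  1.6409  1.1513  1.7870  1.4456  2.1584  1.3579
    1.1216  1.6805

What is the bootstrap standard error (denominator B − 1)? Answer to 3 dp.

Bootstrap SE is the standard deviation of the 12 replicate standard deviations.
Mean of replicates: (1.4335 + 1.3544 + 1.5224 + 1.1086 + 1.6409 + 1.1513 + 1.7870 + 1.4456 + 2.1584 + 1.3579 + 1.1216 + 1.6805) / 12 = 17.76210 / 12 = 1.48018
Sum of squared deviations: (−0.04668)² + (−0.12577)² + (+0.04222)² + (−0.37157)² + (+0.16073)² + (−0.32888)² + (+0.30682)² + (−0.03458)² + (+0.67822)² + (−0.12227)² + (−0.35858)² + (+0.20033)² = 1.03082
Variance = 1.03082 / 11 = 0.09371
SE* = √0.09371

SE* = 0.306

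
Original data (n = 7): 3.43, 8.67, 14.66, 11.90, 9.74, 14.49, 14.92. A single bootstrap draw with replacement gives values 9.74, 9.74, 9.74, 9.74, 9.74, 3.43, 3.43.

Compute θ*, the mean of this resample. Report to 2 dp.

Mean = (9.74 + 9.74 + 9.74 + 9.74 + 9.74 + 3.43 + 3.43) / 7 = 55.560 / 7 = 7.94

θ* = 7.94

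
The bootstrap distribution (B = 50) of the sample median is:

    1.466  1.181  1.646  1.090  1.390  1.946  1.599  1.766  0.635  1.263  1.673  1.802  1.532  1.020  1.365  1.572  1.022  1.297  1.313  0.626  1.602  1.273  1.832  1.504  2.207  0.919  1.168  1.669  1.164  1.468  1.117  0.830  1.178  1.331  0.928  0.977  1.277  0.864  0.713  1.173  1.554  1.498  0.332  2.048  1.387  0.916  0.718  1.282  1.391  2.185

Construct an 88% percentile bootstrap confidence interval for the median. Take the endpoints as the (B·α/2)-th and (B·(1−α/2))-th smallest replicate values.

Sorted replicates: 0.332, 0.626, 0.635, 0.713, 0.718, 0.830, 0.864, 0.916, 0.919, 0.928, 0.977, 1.020, 1.022, 1.090, 1.117, 1.164, 1.168, 1.173, 1.178, 1.181, 1.263, 1.273, 1.277, 1.282, 1.297, 1.313, 1.331, 1.365, 1.387, 1.390, 1.391, 1.466, 1.468, 1.498, 1.504, 1.532, 1.554, 1.572, 1.599, 1.602, 1.646, 1.669, 1.673, 1.766, 1.802, 1.832, 1.946, 2.048, 2.185, 2.207
α = 0.12; lower rank = 50 × 0.060 = 3; upper rank = 50 × 0.940 = 47.
The 3rd smallest replicate is 0.635; the 47th is 1.946.

(0.635, 1.946)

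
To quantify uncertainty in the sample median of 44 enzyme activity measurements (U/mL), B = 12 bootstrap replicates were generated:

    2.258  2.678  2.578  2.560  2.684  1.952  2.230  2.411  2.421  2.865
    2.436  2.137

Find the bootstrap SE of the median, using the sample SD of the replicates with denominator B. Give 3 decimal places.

Bootstrap SE is the standard deviation of the 12 replicate medians.
Mean of replicates: (2.258 + 2.678 + 2.578 + 2.560 + 2.684 + 1.952 + 2.230 + 2.411 + 2.421 + 2.865 + 2.436 + 2.137) / 12 = 29.2100 / 12 = 2.4342
Sum of squared deviations: (−0.1762)² + (+0.2438)² + (+0.1438)² + (+0.1258)² + (+0.2498)² + (−0.4822)² + (−0.2042)² + (−0.0232)² + (−0.0132)² + (+0.4308)² + (+0.0018)² + (−0.2972)² = 0.7382
Variance = 0.7382 / 12 = 0.0615
SE* = √0.0615

SE* = 0.248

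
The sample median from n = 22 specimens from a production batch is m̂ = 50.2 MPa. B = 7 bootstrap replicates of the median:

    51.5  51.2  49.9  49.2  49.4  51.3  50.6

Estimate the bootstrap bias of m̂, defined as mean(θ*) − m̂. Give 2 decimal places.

bias = +0.24

mean(θ*) = (51.5 + 51.2 + 49.9 + 49.2 + 49.4 + 51.3 + 50.6) / 7 = 50.443
bias = 50.443 − 50.2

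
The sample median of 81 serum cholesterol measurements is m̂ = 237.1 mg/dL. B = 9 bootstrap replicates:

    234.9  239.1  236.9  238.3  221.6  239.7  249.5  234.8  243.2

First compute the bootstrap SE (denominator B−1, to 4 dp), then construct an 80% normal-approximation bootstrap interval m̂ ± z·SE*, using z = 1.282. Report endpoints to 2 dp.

(227.47, 246.73)

Mean of replicates = 237.5556; sum of squared deviations = 451.7222; SE* = √(451.7222/8) = 7.5143
Margin = 1.282 × 7.5143 = 9.633
Interval: 237.1 ± 9.633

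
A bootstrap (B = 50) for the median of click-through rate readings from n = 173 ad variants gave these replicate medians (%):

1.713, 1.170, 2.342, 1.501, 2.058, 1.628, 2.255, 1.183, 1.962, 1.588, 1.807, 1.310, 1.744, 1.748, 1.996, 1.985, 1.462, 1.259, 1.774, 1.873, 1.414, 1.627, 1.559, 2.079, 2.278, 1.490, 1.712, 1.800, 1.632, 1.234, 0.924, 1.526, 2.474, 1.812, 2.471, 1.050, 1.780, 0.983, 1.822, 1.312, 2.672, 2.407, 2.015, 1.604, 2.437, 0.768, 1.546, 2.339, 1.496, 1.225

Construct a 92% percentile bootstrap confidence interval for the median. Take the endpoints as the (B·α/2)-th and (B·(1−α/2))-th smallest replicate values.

(0.924, 2.471)

Sorted replicates: 0.768, 0.924, 0.983, 1.050, 1.170, 1.183, 1.225, 1.234, 1.259, 1.310, 1.312, 1.414, 1.462, 1.490, 1.496, 1.501, 1.526, 1.546, 1.559, 1.588, 1.604, 1.627, 1.628, 1.632, 1.712, 1.713, 1.744, 1.748, 1.774, 1.780, 1.800, 1.807, 1.812, 1.822, 1.873, 1.962, 1.985, 1.996, 2.015, 2.058, 2.079, 2.255, 2.278, 2.339, 2.342, 2.407, 2.437, 2.471, 2.474, 2.672
α = 0.08; lower rank = 50 × 0.040 = 2; upper rank = 50 × 0.960 = 48.
The 2nd smallest replicate is 0.924; the 48th is 2.471.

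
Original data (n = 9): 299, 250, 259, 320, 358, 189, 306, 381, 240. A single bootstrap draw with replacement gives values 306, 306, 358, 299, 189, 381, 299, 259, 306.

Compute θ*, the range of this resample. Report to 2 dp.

Range = 381 − 189 = 192.00

θ* = 192.00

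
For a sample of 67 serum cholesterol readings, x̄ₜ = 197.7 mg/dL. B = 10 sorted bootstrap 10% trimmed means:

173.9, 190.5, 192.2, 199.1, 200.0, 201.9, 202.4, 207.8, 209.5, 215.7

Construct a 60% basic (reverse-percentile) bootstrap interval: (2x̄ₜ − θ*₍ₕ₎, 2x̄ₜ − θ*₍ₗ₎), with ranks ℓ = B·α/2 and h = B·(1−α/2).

(187.6, 204.9)

Percentile endpoints at ranks 2 and 8: θ*₍2₎ = 190.5, θ*₍8₎ = 207.8.
Basic interval reflects these around x̄ₜ:
  lower = 2 × 197.7 − 207.8 = 187.6
  upper = 2 × 197.7 − 190.5 = 204.9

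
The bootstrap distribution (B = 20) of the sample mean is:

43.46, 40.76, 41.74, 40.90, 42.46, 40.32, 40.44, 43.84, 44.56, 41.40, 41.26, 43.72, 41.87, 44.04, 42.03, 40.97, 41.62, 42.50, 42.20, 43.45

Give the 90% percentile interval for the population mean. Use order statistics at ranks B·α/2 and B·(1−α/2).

(40.32, 44.04)

Sorted replicates: 40.32, 40.44, 40.76, 40.90, 40.97, 41.26, 41.40, 41.62, 41.74, 41.87, 42.03, 42.20, 42.46, 42.50, 43.45, 43.46, 43.72, 43.84, 44.04, 44.56
α = 0.10; lower rank = 20 × 0.050 = 1; upper rank = 20 × 0.950 = 19.
The 1st smallest replicate is 40.32; the 19th is 44.04.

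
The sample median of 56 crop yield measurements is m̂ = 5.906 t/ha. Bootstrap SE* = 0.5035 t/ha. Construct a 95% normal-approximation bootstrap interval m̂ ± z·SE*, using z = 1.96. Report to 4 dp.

(4.9191, 6.8929)

Margin = 1.96 × 0.5035 = 0.98686
Interval: 5.906 ± 0.98686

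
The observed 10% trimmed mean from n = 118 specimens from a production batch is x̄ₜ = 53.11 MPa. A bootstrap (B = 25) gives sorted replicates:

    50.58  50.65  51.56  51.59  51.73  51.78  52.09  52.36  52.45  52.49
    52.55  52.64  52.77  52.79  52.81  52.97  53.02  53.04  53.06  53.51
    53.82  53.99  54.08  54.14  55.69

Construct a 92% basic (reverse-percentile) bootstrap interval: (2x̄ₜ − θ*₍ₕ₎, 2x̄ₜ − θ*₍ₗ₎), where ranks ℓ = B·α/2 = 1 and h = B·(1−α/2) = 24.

(52.08, 55.64)

Percentile endpoints at ranks 1 and 24: θ*₍1₎ = 50.58, θ*₍24₎ = 54.14.
Basic interval reflects these around x̄ₜ:
  lower = 2 × 53.11 − 54.14 = 52.08
  upper = 2 × 53.11 − 50.58 = 55.64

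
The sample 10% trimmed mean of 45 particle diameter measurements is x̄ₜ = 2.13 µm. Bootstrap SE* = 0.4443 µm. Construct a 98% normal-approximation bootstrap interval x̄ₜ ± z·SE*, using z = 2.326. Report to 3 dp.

Margin = 2.326 × 0.4443 = 1.0334
Interval: 2.13 ± 1.0334

(1.097, 3.163)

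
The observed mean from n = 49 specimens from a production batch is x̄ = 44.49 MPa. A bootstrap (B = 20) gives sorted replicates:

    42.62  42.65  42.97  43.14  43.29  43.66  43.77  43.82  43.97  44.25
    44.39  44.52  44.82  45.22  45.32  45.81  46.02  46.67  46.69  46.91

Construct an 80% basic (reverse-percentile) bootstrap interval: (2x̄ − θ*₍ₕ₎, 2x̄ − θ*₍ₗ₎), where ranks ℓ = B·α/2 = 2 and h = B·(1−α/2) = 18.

(42.31, 46.33)

Percentile endpoints at ranks 2 and 18: θ*₍2₎ = 42.65, θ*₍18₎ = 46.67.
Basic interval reflects these around x̄:
  lower = 2 × 44.49 − 46.67 = 42.31
  upper = 2 × 44.49 − 42.65 = 46.33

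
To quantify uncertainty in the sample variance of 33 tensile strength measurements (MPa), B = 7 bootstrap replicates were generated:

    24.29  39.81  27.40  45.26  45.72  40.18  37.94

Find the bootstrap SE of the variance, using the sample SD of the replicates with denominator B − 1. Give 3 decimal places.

Bootstrap SE is the standard deviation of the 7 replicate variances.
Mean of replicates: (24.29 + 39.81 + 27.40 + 45.26 + 45.72 + 40.18 + 37.94) / 7 = 260.6000 / 7 = 37.2286
Sum of squared deviations: (−12.9386)² + (+2.5814)² + (−9.8286)² + (+8.0314)² + (+8.4914)² + (+2.9514)² + (+0.7114)² = 416.4965
Variance = 416.4965 / 6 = 69.4161
SE* = √69.4161

SE* = 8.332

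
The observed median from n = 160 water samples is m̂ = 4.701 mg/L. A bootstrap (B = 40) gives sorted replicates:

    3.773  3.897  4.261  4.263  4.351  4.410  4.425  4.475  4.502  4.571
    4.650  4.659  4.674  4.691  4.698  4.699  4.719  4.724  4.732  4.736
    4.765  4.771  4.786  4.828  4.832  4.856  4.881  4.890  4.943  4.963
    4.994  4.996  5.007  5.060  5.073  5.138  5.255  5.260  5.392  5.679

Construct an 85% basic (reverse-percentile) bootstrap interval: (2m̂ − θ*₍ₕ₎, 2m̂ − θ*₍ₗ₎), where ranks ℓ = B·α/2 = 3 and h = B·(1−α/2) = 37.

(4.147, 5.141)

Percentile endpoints at ranks 3 and 37: θ*₍3₎ = 4.261, θ*₍37₎ = 5.255.
Basic interval reflects these around m̂:
  lower = 2 × 4.701 − 5.255 = 4.147
  upper = 2 × 4.701 − 4.261 = 5.141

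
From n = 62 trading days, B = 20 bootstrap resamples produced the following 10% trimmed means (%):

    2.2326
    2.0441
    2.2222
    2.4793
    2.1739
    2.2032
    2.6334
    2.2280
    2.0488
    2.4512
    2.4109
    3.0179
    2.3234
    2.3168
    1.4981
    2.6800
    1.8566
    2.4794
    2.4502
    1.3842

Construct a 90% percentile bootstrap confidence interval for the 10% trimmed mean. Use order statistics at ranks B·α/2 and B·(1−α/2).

(1.3842, 2.6800)

Sorted replicates: 1.3842, 1.4981, 1.8566, 2.0441, 2.0488, 2.1739, 2.2032, 2.2222, 2.2280, 2.2326, 2.3168, 2.3234, 2.4109, 2.4502, 2.4512, 2.4793, 2.4794, 2.6334, 2.6800, 3.0179
α = 0.10; lower rank = 20 × 0.050 = 1; upper rank = 20 × 0.950 = 19.
The 1st smallest replicate is 1.3842; the 19th is 2.6800.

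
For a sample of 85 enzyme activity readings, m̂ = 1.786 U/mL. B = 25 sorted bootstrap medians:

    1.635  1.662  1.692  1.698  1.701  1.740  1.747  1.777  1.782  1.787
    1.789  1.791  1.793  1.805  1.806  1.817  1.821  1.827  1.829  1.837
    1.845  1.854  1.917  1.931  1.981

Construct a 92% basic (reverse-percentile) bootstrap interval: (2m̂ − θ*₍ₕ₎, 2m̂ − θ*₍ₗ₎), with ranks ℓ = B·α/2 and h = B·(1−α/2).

Percentile endpoints at ranks 1 and 24: θ*₍1₎ = 1.635, θ*₍24₎ = 1.931.
Basic interval reflects these around m̂:
  lower = 2 × 1.786 − 1.931 = 1.641
  upper = 2 × 1.786 − 1.635 = 1.937

(1.641, 1.937)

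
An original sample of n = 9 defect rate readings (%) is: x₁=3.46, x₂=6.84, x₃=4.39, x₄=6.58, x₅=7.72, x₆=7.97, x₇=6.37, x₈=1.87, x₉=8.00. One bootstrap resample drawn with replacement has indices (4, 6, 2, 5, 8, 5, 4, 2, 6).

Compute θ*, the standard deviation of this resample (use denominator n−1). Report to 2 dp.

Resample values: 6.58, 7.97, 6.84, 7.72, 1.87, 7.72, 6.58, 6.84, 7.97.
Mean = 6.6767; sum of squared deviations = 28.6986
s² = 28.6986 / 8 = 3.5873
s = √3.5873 = 1.89

θ* = 1.89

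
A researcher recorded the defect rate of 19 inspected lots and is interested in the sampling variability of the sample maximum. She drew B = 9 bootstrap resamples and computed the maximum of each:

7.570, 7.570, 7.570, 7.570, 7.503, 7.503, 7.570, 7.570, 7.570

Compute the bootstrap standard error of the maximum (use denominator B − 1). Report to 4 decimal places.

Bootstrap SE is the standard deviation of the 9 replicate maximums.
Mean of replicates: (7.570 + 7.570 + 7.570 + 7.570 + 7.503 + 7.503 + 7.570 + 7.570 + 7.570) / 9 = 67.99600 / 9 = 7.55511
Sum of squared deviations: (+0.01489)² + (+0.01489)² + (+0.01489)² + (+0.01489)² + (−0.05211)² + (−0.05211)² + (+0.01489)² + (+0.01489)² + (+0.01489)² = 0.00698
Variance = 0.00698 / 8 = 0.00087
SE* = √0.00087

SE* = 0.0295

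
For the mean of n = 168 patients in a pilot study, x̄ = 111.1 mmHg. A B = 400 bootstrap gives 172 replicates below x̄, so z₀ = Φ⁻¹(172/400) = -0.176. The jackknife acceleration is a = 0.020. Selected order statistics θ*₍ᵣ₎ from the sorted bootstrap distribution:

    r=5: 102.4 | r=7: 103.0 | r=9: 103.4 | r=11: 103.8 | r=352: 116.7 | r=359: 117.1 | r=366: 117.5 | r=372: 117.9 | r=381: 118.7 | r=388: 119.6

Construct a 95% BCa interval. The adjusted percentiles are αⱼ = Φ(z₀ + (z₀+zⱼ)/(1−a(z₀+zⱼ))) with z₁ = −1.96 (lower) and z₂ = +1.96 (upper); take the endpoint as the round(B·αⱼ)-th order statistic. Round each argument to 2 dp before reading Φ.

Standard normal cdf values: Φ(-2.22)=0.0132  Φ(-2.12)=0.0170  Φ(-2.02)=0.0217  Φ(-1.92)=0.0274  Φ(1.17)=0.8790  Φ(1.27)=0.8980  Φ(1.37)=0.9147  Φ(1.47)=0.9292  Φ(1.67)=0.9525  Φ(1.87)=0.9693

(102.4, 118.7)

Lower: z₀ + z₁ = -0.176 + (-1.960) = -2.136; 1 − a(z₀+z₁) = 1 − (0.020)(-2.136) = 1.0427; argument = -0.176 + (-2.136)/1.0427 = -2.2245 → -2.22.
α₁ = Φ(-2.22) = 0.0132; rank = round(400 × 0.0132) = 5; θ*₍5₎ = 102.4.
Upper: z₀ + z₂ = 1.784; 1 − a(z₀+z₂) = 0.9643; argument = 1.6740 → 1.67; α₂ = 0.9525; rank = 381; θ*₍381₎ = 118.7.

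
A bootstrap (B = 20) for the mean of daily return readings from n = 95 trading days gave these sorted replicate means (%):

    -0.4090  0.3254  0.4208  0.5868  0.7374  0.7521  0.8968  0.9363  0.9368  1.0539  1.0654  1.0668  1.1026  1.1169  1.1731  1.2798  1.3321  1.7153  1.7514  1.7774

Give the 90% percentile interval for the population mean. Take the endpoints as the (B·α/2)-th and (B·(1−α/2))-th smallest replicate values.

α = 0.10; lower rank = 20 × 0.050 = 1; upper rank = 20 × 0.950 = 19.
The 1st smallest replicate is -0.4090; the 19th is 1.7514.

(-0.4090, 1.7514)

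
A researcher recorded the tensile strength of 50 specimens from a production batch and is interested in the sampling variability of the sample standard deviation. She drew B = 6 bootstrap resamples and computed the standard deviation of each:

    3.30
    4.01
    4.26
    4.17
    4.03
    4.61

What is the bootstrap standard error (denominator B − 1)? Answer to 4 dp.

Bootstrap SE is the standard deviation of the 6 replicate standard deviations.
Mean of replicates: (3.30 + 4.01 + 4.26 + 4.17 + 4.03 + 4.61) / 6 = 24.38000 / 6 = 4.06333
Sum of squared deviations: (−0.76333)² + (−0.05333)² + (+0.19667)² + (+0.10667)² + (−0.03333)² + (+0.54667)² = 0.93553
Variance = 0.93553 / 5 = 0.18711
SE* = √0.18711

SE* = 0.4326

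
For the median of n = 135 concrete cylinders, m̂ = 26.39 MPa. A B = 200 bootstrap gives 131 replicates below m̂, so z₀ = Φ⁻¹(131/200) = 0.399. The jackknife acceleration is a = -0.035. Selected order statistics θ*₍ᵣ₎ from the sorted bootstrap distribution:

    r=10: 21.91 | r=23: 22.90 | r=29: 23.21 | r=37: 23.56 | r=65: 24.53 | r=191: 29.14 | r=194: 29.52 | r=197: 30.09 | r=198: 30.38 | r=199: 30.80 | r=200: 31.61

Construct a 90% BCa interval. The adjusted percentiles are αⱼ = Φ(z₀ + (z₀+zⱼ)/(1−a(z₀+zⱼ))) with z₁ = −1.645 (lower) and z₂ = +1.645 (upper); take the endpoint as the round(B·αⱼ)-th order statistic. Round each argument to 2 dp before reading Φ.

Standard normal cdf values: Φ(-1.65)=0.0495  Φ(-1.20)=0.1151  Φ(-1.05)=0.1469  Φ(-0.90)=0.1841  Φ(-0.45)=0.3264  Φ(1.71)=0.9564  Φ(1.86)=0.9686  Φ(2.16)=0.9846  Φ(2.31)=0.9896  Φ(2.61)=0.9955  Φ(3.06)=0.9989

(23.56, 30.38)

Lower: z₀ + z₁ = 0.399 + (-1.645) = -1.246; 1 − a(z₀+z₁) = 1 − (-0.035)(-1.246) = 0.9564; argument = 0.399 + (-1.246)/0.9564 = -0.9038 → -0.90.
α₁ = Φ(-0.90) = 0.1841; rank = round(200 × 0.1841) = 37; θ*₍37₎ = 23.56.
Upper: z₀ + z₂ = 2.044; 1 − a(z₀+z₂) = 1.0715; argument = 2.3065 → 2.31; α₂ = 0.9896; rank = 198; θ*₍198₎ = 30.38.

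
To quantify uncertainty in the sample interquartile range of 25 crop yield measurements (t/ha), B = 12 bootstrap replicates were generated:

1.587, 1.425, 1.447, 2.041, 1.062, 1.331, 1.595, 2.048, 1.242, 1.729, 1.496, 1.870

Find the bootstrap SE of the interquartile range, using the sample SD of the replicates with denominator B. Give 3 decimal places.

Bootstrap SE is the standard deviation of the 12 replicate interquartile ranges.
Mean of replicates: (1.587 + 1.425 + 1.447 + 2.041 + 1.062 + 1.331 + 1.595 + 2.048 + 1.242 + 1.729 + 1.496 + 1.870) / 12 = 18.8730 / 12 = 1.5728
Sum of squared deviations: (+0.0142)² + (−0.1478)² + (−0.1258)² + (+0.4682)² + (−0.5108)² + (−0.2418)² + (+0.0222)² + (+0.4752)² + (−0.3308)² + (+0.1562)² + (−0.0768)² + (+0.2973)² = 1.0308
Variance = 1.0308 / 12 = 0.0859
SE* = √0.0859

SE* = 0.293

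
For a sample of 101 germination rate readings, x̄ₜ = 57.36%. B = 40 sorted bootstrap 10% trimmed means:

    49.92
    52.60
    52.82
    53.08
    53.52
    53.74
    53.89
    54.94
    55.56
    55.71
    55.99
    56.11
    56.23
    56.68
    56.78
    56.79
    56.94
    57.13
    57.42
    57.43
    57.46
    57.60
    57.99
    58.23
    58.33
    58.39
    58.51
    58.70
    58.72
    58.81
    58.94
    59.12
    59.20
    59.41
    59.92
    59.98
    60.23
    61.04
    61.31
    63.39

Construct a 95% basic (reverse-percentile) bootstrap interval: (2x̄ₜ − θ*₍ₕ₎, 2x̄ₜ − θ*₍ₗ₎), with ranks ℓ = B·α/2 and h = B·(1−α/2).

Percentile endpoints at ranks 1 and 39: θ*₍1₎ = 49.92, θ*₍39₎ = 61.31.
Basic interval reflects these around x̄ₜ:
  lower = 2 × 57.36 − 61.31 = 53.41
  upper = 2 × 57.36 − 49.92 = 64.80

(53.41, 64.80)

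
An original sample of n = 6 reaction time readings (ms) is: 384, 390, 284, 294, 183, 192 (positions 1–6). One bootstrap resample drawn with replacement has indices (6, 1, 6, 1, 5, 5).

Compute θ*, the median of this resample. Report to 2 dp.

Resample values: 192, 384, 192, 384, 183, 183.
Sorted: 183, 183, 192, 192, 384, 384
Median = average of the two middle values = 192.00

θ* = 192.00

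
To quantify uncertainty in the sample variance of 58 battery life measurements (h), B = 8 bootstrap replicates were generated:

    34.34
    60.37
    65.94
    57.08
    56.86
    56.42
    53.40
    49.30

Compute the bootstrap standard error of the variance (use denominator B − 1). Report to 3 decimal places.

SE* = 9.375

Bootstrap SE is the standard deviation of the 8 replicate variances.
Mean of replicates: (34.34 + 60.37 + 65.94 + 57.08 + 56.86 + 56.42 + 53.40 + 49.30) / 8 = 433.7100 / 8 = 54.2137
Sum of squared deviations: (−19.8737)² + (+6.1562)² + (+11.7263)² + (+2.8663)² + (+2.6463)² + (+2.2063)² + (−0.8137)² + (−4.9138)² = 615.2630
Variance = 615.2630 / 7 = 87.8947
SE* = √87.8947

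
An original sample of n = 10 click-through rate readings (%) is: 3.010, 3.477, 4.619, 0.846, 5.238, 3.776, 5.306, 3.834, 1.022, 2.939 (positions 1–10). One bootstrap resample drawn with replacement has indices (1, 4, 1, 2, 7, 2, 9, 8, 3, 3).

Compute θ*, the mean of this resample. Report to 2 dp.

Resample values: 3.010, 0.846, 3.010, 3.477, 5.306, 3.477, 1.022, 3.834, 4.619, 4.619.
Mean = (3.010 + 0.846 + 3.010 + 3.477 + 5.306 + 3.477 + 1.022 + 3.834 + 4.619 + 4.619) / 10 = 33.2200 / 10 = 3.32

θ* = 3.32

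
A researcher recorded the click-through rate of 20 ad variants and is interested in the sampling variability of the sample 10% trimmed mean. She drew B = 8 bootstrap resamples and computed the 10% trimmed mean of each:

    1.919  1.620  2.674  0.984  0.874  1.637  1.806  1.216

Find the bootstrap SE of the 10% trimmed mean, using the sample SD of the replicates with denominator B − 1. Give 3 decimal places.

Bootstrap SE is the standard deviation of the 8 replicate 10% trimmed means.
Mean of replicates: (1.919 + 1.620 + 2.674 + 0.984 + 0.874 + 1.637 + 1.806 + 1.216) / 8 = 12.7300 / 8 = 1.5913
Sum of squared deviations: (+0.3277)² + (+0.0288)² + (+1.0827)² + (−0.6073)² + (−0.7173)² + (+0.0457)² + (+0.2147)² + (−0.3753)² = 2.3528
Variance = 2.3528 / 7 = 0.3361
SE* = √0.3361

SE* = 0.580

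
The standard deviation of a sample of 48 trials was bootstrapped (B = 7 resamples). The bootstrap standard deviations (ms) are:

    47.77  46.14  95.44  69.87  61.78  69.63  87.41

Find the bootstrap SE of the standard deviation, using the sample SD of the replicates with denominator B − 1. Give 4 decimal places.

Bootstrap SE is the standard deviation of the 7 replicate standard deviations.
Mean of replicates: (47.77 + 46.14 + 95.44 + 69.87 + 61.78 + 69.63 + 87.41) / 7 = 478.04000 / 7 = 68.29143
Sum of squared deviations: (−20.52143)² + (−22.15143)² + (+27.14857)² + (+1.57857)² + (−6.51143)² + (+1.33857)² + (+19.11857)² = 2061.06189
Variance = 2061.06189 / 6 = 343.51031
SE* = √343.51031

SE* = 18.5340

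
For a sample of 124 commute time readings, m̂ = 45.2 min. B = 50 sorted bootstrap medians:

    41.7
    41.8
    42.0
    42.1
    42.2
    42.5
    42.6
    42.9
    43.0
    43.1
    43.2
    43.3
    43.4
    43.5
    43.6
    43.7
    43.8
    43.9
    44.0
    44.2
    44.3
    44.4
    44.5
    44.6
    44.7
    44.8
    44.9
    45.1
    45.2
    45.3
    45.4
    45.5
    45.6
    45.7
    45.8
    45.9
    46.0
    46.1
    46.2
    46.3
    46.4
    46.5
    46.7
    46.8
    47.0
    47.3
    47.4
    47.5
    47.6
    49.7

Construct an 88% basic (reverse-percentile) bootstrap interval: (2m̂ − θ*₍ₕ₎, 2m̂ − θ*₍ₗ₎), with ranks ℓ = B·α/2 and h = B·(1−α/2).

(43.0, 48.4)

Percentile endpoints at ranks 3 and 47: θ*₍3₎ = 42.0, θ*₍47₎ = 47.4.
Basic interval reflects these around m̂:
  lower = 2 × 45.2 − 47.4 = 43.0
  upper = 2 × 45.2 − 42.0 = 48.4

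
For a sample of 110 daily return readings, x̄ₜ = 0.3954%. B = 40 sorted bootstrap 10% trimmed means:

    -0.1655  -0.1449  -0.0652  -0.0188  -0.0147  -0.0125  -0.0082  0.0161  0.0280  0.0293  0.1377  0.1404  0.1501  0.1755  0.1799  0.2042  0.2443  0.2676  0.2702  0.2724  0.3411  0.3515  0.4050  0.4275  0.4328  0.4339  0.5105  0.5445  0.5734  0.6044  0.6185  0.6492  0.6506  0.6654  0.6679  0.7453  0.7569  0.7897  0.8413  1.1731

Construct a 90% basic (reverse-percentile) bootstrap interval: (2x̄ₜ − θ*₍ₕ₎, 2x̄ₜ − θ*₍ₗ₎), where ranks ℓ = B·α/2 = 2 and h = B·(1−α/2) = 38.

(0.0011, 0.9357)

Percentile endpoints at ranks 2 and 38: θ*₍2₎ = -0.1449, θ*₍38₎ = 0.7897.
Basic interval reflects these around x̄ₜ:
  lower = 2 × 0.3954 − 0.7897 = 0.0011
  upper = 2 × 0.3954 − -0.1449 = 0.9357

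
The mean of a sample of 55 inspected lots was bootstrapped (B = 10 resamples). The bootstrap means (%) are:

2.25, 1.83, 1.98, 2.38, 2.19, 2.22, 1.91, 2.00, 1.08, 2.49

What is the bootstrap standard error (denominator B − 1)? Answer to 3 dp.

SE* = 0.395

Bootstrap SE is the standard deviation of the 10 replicate means.
Mean of replicates: (2.25 + 1.83 + 1.98 + 2.38 + 2.19 + 2.22 + 1.91 + 2.00 + 1.08 + 2.49) / 10 = 20.3300 / 10 = 2.0330
Sum of squared deviations: (+0.2170)² + (−0.2030)² + (−0.0530)² + (+0.3470)² + (+0.1570)² + (+0.1870)² + (−0.1230)² + (−0.0330)² + (−0.9530)² + (+0.4570)² = 1.4044
Variance = 1.4044 / 9 = 0.1560
SE* = √0.1560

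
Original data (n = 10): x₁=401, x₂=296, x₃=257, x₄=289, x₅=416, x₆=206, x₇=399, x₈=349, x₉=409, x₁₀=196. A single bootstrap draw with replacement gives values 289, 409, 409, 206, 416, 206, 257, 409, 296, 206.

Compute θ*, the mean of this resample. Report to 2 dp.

Mean = (289 + 409 + 409 + 206 + 416 + 206 + 257 + 409 + 296 + 206) / 10 = 3103.0 / 10 = 310.30

θ* = 310.30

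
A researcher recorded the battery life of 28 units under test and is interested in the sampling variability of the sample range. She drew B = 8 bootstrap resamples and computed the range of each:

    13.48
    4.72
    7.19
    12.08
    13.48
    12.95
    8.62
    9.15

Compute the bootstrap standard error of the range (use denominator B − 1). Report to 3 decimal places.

Bootstrap SE is the standard deviation of the 8 replicate ranges.
Mean of replicates: (13.48 + 4.72 + 7.19 + 12.08 + 13.48 + 12.95 + 8.62 + 9.15) / 8 = 81.6700 / 8 = 10.2088
Sum of squared deviations: (+3.2713)² + (−5.4888)² + (−3.0187)² + (+1.8712)² + (+3.2713)² + (+2.7412)² + (−1.5888)² + (−1.0587)² = 75.3025
Variance = 75.3025 / 7 = 10.7575
SE* = √10.7575

SE* = 3.280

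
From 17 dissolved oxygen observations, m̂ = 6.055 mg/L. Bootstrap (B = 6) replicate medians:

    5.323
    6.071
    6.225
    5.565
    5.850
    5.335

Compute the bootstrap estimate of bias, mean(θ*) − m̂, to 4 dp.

bias = −0.3268

mean(θ*) = (5.323 + 6.071 + 6.225 + 5.565 + 5.850 + 5.335) / 6 = 5.72817
bias = 5.72817 − 6.055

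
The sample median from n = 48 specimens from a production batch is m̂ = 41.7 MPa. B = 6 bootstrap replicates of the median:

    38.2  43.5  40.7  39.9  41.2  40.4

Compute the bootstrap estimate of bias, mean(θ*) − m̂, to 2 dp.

mean(θ*) = (38.2 + 43.5 + 40.7 + 39.9 + 41.2 + 40.4) / 6 = 40.650
bias = 40.650 − 41.7

bias = −1.05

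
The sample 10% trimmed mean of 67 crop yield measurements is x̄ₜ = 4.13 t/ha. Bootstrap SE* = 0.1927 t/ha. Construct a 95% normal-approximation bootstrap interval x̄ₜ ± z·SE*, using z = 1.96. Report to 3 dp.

(3.752, 4.508)

Margin = 1.96 × 0.1927 = 0.3777
Interval: 4.13 ± 0.3777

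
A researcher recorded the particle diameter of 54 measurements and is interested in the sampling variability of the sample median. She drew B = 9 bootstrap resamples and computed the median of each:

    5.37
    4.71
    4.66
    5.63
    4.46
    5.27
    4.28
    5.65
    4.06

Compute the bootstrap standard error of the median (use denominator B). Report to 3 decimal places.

SE* = 0.561

Bootstrap SE is the standard deviation of the 9 replicate medians.
Mean of replicates: (5.37 + 4.71 + 4.66 + 5.63 + 4.46 + 5.27 + 4.28 + 5.65 + 4.06) / 9 = 44.0900 / 9 = 4.8989
Sum of squared deviations: (+0.4711)² + (−0.1889)² + (−0.2389)² + (+0.7311)² + (−0.4389)² + (+0.3711)² + (−0.6189)² + (+0.7511)² + (−0.8389)² = 2.8305
Variance = 2.8305 / 9 = 0.3145
SE* = √0.3145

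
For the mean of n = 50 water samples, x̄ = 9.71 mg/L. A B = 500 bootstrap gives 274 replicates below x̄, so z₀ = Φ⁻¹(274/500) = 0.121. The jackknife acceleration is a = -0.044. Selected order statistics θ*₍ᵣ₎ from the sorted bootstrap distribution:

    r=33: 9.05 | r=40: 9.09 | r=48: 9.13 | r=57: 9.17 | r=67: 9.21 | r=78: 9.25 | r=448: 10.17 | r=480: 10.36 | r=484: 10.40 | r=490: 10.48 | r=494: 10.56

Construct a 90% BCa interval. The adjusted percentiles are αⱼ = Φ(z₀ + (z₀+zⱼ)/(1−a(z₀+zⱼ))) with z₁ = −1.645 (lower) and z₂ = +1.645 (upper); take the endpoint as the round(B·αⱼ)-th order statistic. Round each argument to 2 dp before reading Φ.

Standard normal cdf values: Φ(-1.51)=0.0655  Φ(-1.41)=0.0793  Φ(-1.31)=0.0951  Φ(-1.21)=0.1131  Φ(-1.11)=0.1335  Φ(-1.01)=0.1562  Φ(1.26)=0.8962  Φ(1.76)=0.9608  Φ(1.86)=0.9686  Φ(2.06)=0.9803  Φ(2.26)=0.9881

(9.05, 10.36)

Lower: z₀ + z₁ = 0.121 + (-1.645) = -1.524; 1 − a(z₀+z₁) = 1 − (-0.044)(-1.524) = 0.9329; argument = 0.121 + (-1.524)/0.9329 = -1.5125 → -1.51.
α₁ = Φ(-1.51) = 0.0655; rank = round(500 × 0.0655) = 33; θ*₍33₎ = 9.05.
Upper: z₀ + z₂ = 1.766; 1 − a(z₀+z₂) = 1.0777; argument = 1.7597 → 1.76; α₂ = 0.9608; rank = 480; θ*₍480₎ = 10.36.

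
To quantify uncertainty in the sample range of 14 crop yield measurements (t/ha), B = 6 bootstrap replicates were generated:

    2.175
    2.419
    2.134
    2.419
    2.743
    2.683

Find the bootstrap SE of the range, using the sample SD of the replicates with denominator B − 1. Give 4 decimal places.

Bootstrap SE is the standard deviation of the 6 replicate ranges.
Mean of replicates: (2.175 + 2.419 + 2.134 + 2.419 + 2.743 + 2.683) / 6 = 14.57300 / 6 = 2.42883
Sum of squared deviations: (−0.25383)² + (−0.00983)² + (−0.29483)² + (−0.00983)² + (+0.31417)² + (+0.25417)² = 0.31485
Variance = 0.31485 / 5 = 0.06297
SE* = √0.06297

SE* = 0.2509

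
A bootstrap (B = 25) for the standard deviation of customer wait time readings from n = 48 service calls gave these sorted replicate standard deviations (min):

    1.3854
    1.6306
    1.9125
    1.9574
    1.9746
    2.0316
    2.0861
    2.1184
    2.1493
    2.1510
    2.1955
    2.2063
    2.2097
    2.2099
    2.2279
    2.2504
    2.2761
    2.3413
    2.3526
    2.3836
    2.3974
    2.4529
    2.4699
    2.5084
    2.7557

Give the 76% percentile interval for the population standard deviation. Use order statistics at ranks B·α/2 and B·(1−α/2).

α = 0.24; lower rank = 25 × 0.120 = 3; upper rank = 25 × 0.880 = 22.
The 3rd smallest replicate is 1.9125; the 22nd is 2.4529.

(1.9125, 2.4529)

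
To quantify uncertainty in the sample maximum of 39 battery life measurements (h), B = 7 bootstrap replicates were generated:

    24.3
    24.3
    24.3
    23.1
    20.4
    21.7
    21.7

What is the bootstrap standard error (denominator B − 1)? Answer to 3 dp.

SE* = 1.582

Bootstrap SE is the standard deviation of the 7 replicate maximums.
Mean of replicates: (24.3 + 24.3 + 24.3 + 23.1 + 20.4 + 21.7 + 21.7) / 7 = 159.8000 / 7 = 22.8286
Sum of squared deviations: (+1.4714)² + (+1.4714)² + (+1.4714)² + (+0.2714)² + (−2.4286)² + (−1.1286)² + (−1.1286)² = 15.0143
Variance = 15.0143 / 6 = 2.5024
SE* = √2.5024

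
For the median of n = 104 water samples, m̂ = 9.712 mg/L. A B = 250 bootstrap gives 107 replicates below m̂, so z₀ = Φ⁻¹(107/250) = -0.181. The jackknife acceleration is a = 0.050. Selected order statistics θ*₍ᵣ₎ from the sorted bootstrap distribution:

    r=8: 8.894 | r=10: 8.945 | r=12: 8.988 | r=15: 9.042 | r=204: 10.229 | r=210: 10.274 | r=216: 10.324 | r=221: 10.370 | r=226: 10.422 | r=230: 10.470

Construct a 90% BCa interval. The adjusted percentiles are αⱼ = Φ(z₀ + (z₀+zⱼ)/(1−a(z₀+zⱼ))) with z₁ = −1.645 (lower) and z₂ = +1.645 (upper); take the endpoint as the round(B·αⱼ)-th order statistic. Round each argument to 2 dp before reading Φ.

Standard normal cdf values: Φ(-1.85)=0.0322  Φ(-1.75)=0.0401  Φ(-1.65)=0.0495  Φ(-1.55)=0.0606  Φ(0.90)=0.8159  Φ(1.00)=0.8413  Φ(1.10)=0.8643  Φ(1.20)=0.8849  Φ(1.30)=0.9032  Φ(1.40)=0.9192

(8.894, 10.470)

Lower: z₀ + z₁ = -0.181 + (-1.645) = -1.826; 1 − a(z₀+z₁) = 1 − (0.050)(-1.826) = 1.0913; argument = -0.181 + (-1.826)/1.0913 = -1.8542 → -1.85.
α₁ = Φ(-1.85) = 0.0322; rank = round(250 × 0.0322) = 8; θ*₍8₎ = 8.894.
Upper: z₀ + z₂ = 1.464; 1 − a(z₀+z₂) = 0.9268; argument = 1.3986 → 1.40; α₂ = 0.9192; rank = 230; θ*₍230₎ = 10.470.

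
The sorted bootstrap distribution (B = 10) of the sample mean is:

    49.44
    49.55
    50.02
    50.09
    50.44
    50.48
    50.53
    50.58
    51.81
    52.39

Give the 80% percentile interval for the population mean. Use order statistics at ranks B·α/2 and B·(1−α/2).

(49.44, 51.81)

α = 0.20; lower rank = 10 × 0.100 = 1; upper rank = 10 × 0.900 = 9.
The 1st smallest replicate is 49.44; the 9th is 51.81.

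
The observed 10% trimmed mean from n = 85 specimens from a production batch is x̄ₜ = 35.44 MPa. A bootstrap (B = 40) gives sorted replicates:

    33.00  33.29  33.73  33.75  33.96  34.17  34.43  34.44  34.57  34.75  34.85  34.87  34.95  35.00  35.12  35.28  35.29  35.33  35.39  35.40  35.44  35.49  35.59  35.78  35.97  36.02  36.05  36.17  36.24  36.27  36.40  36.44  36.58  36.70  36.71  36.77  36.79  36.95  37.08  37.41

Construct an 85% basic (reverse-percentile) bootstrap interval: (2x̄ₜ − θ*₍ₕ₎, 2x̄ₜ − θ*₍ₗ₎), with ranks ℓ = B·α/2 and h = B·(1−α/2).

(34.09, 37.15)

Percentile endpoints at ranks 3 and 37: θ*₍3₎ = 33.73, θ*₍37₎ = 36.79.
Basic interval reflects these around x̄ₜ:
  lower = 2 × 35.44 − 36.79 = 34.09
  upper = 2 × 35.44 − 33.73 = 37.15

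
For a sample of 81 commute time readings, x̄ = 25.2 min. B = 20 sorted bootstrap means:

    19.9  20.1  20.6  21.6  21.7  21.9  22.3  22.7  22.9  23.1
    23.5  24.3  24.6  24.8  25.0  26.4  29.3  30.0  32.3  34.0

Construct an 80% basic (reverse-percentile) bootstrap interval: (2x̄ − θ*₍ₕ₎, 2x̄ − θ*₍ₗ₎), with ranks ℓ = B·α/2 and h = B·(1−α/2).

Percentile endpoints at ranks 2 and 18: θ*₍2₎ = 20.1, θ*₍18₎ = 30.0.
Basic interval reflects these around x̄:
  lower = 2 × 25.2 − 30.0 = 20.4
  upper = 2 × 25.2 − 20.1 = 30.3

(20.4, 30.3)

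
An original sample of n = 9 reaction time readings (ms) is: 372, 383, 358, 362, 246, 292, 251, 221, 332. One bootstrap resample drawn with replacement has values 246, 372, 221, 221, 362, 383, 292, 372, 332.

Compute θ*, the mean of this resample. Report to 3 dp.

θ* = 311.222

Mean = (246 + 372 + 221 + 221 + 362 + 383 + 292 + 372 + 332) / 9 = 2801.0 / 9 = 311.222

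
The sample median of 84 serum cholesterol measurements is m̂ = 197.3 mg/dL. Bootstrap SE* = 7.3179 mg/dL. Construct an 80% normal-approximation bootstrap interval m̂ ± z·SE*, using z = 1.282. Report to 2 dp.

(187.92, 206.68)

Margin = 1.282 × 7.3179 = 9.382
Interval: 197.3 ± 9.382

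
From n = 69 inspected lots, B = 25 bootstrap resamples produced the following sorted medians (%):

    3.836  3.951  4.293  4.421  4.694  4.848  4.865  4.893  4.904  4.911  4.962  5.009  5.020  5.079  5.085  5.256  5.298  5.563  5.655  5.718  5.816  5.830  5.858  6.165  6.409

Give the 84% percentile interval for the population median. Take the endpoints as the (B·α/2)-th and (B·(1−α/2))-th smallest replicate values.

α = 0.16; lower rank = 25 × 0.080 = 2; upper rank = 25 × 0.920 = 23.
The 2nd smallest replicate is 3.951; the 23rd is 5.858.

(3.951, 5.858)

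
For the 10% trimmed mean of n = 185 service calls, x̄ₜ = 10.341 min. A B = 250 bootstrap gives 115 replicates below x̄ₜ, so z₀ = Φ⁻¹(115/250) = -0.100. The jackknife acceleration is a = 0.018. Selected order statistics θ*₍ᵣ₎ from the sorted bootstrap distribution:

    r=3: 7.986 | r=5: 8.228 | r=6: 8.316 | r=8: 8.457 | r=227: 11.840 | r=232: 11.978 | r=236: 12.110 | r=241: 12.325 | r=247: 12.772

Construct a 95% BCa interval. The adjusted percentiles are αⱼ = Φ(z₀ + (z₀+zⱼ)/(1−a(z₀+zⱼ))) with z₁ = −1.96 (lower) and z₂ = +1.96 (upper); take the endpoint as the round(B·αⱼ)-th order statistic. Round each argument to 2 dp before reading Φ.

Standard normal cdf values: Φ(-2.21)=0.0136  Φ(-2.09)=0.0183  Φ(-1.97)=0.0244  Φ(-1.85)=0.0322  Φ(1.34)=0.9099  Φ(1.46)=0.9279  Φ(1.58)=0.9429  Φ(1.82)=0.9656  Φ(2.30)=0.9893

Lower: z₀ + z₁ = -0.100 + (-1.960) = -2.060; 1 − a(z₀+z₁) = 1 − (0.018)(-2.060) = 1.0371; argument = -0.100 + (-2.060)/1.0371 = -2.0863 → -2.09.
α₁ = Φ(-2.09) = 0.0183; rank = round(250 × 0.0183) = 5; θ*₍5₎ = 8.228.
Upper: z₀ + z₂ = 1.860; 1 − a(z₀+z₂) = 0.9665; argument = 1.8244 → 1.82; α₂ = 0.9656; rank = 241; θ*₍241₎ = 12.325.

(8.228, 12.325)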